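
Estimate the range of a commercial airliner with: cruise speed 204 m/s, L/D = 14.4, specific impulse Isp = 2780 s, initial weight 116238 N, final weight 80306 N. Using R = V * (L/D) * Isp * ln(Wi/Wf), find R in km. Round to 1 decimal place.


Step 1: Coefficient = V * (L/D) * Isp = 204 * 14.4 * 2780 = 8166528.0 m
Step 2: Wi/Wf = 116238 / 80306 = 1.447439
Step 3: ln(1.447439) = 0.369795
Step 4: R = 8166528.0 * 0.369795 = 3019945.1 m = 3019.9 km

3019.9


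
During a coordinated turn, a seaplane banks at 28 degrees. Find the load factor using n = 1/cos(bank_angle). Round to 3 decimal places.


Step 1: Convert 28 degrees to radians = 0.488692
Step 2: cos(28 deg) = 0.882948
Step 3: n = 1 / 0.882948 = 1.133

1.133


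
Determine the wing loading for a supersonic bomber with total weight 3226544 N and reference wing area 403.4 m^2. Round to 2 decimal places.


Step 1: Wing loading = W / S = 3226544 / 403.4
Step 2: Wing loading = 7998.37 N/m^2

7998.37


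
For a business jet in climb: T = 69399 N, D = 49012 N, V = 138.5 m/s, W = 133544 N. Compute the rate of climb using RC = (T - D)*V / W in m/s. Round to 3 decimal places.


Step 1: Excess thrust = T - D = 69399 - 49012 = 20387 N
Step 2: Excess power = 20387 * 138.5 = 2823599.5 W
Step 3: RC = 2823599.5 / 133544 = 21.144 m/s

21.144


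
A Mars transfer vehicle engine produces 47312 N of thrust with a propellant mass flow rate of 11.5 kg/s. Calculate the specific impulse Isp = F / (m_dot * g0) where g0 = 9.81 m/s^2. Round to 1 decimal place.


Step 1: m_dot * g0 = 11.5 * 9.81 = 112.82
Step 2: Isp = 47312 / 112.82 = 419.4 s

419.4


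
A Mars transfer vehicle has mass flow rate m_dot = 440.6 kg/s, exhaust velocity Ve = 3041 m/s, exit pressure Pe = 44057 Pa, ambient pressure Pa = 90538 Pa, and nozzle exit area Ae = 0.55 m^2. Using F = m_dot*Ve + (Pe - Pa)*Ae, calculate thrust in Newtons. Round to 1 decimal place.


Step 1: Momentum thrust = m_dot * Ve = 440.6 * 3041 = 1339864.6 N
Step 2: Pressure thrust = (Pe - Pa) * Ae = (44057 - 90538) * 0.55 = -25564.55 N
Step 3: Total thrust F = 1339864.6 + -25564.55 = 1314300.1 N

1314300.1


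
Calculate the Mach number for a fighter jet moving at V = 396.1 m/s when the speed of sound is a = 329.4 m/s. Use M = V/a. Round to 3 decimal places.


Step 1: M = V / a = 396.1 / 329.4
Step 2: M = 1.202

1.202


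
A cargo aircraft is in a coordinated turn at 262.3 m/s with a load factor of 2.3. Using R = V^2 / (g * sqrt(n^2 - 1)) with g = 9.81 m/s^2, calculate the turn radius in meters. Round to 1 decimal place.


Step 1: V^2 = 262.3^2 = 68801.29
Step 2: n^2 - 1 = 2.3^2 - 1 = 4.29
Step 3: sqrt(4.29) = 2.071232
Step 4: R = 68801.29 / (9.81 * 2.071232) = 3386.1 m

3386.1


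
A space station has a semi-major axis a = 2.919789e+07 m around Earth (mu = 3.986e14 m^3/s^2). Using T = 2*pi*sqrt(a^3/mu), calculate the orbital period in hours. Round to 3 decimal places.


Step 1: a^3 / mu = 2.489169e+22 / 3.986e14 = 6.244780e+07
Step 2: sqrt(6.244780e+07) = 7902.3917 s
Step 3: T = 2*pi * 7902.3917 = 49652.19 s
Step 4: T in hours = 49652.19 / 3600 = 13.792 hours

13.792


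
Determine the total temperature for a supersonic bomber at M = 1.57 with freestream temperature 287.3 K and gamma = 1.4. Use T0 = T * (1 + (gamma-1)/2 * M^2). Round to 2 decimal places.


Step 1: (gamma-1)/2 = 0.2
Step 2: M^2 = 2.4649
Step 3: 1 + 0.2 * 2.4649 = 1.49298
Step 4: T0 = 287.3 * 1.49298 = 428.93 K

428.93


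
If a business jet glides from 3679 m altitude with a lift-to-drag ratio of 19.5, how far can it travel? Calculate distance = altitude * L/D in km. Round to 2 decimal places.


Step 1: Glide distance = altitude * L/D = 3679 * 19.5 = 71740.5 m
Step 2: Convert to km: 71740.5 / 1000 = 71.74 km

71.74


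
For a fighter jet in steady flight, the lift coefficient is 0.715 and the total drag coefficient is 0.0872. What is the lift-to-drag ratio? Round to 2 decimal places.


Step 1: L/D = CL / CD = 0.715 / 0.0872
Step 2: L/D = 8.20

8.20


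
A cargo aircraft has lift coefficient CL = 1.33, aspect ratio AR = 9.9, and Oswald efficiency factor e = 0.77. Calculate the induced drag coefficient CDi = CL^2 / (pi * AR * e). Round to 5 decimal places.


Step 1: CL^2 = 1.33^2 = 1.7689
Step 2: pi * AR * e = 3.14159 * 9.9 * 0.77 = 23.948361
Step 3: CDi = 1.7689 / 23.948361 = 0.07386

0.07386


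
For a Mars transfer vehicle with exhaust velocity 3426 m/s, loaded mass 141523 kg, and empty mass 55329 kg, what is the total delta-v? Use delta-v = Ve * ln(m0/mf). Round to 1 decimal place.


Step 1: Mass ratio m0/mf = 141523 / 55329 = 2.557845
Step 2: ln(2.557845) = 0.939165
Step 3: delta-v = 3426 * 0.939165 = 3217.6 m/s

3217.6


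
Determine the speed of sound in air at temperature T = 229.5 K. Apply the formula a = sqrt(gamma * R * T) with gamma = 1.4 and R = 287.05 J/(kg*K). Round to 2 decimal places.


Step 1: gamma * R * T = 1.4 * 287.05 * 229.5 = 92229.165
Step 2: a = sqrt(92229.165) = 303.69 m/s

303.69


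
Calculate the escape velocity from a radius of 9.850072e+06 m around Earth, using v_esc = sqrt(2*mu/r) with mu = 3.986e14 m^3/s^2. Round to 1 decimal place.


Step 1: 2*mu/r = 2 * 3.986e14 / 9.850072e+06 = 80933418.5578
Step 2: v_esc = sqrt(80933418.5578) = 8996.3 m/s

8996.3


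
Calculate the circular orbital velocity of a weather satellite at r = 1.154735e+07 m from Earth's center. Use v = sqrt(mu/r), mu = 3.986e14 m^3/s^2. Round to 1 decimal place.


Step 1: mu / r = 3.986e14 / 1.154735e+07 = 34518742.3954
Step 2: v = sqrt(34518742.3954) = 5875.3 m/s

5875.3


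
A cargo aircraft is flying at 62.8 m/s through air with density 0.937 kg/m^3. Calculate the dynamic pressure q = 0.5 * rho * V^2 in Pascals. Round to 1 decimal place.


Step 1: V^2 = 62.8^2 = 3943.84
Step 2: q = 0.5 * 0.937 * 3943.84
Step 3: q = 1847.7 Pa

1847.7


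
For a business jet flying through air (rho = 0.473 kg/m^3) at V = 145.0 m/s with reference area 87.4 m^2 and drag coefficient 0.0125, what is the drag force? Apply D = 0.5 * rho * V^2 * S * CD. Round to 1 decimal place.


Step 1: Dynamic pressure q = 0.5 * 0.473 * 145.0^2 = 4972.4125 Pa
Step 2: Drag D = q * S * CD = 4972.4125 * 87.4 * 0.0125
Step 3: D = 5432.4 N

5432.4


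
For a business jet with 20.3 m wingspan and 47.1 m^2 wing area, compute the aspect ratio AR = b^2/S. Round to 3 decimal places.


Step 1: b^2 = 20.3^2 = 412.09
Step 2: AR = 412.09 / 47.1 = 8.749

8.749


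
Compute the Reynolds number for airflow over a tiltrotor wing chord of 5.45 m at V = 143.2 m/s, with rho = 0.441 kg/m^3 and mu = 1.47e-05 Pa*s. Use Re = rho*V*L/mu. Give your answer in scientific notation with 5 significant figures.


Step 1: Numerator = rho * V * L = 0.441 * 143.2 * 5.45 = 344.17404
Step 2: Re = 344.17404 / 1.47e-05
Step 3: Re = 2.3413e+07

2.3413e+07


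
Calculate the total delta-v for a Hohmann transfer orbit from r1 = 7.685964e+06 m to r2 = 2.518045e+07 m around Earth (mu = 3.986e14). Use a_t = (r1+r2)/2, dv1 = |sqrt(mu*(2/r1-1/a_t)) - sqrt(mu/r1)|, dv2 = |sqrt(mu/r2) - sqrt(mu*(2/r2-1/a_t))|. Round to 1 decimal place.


Step 1: Transfer semi-major axis a_t = (7.685964e+06 + 2.518045e+07) / 2 = 1.643321e+07 m
Step 2: v1 (circular at r1) = sqrt(mu/r1) = 7201.44 m/s
Step 3: v_t1 = sqrt(mu*(2/r1 - 1/a_t)) = 8914.36 m/s
Step 4: dv1 = |8914.36 - 7201.44| = 1712.92 m/s
Step 5: v2 (circular at r2) = 3978.66 m/s, v_t2 = 2720.98 m/s
Step 6: dv2 = |3978.66 - 2720.98| = 1257.68 m/s
Step 7: Total delta-v = 1712.92 + 1257.68 = 2970.6 m/s

2970.6


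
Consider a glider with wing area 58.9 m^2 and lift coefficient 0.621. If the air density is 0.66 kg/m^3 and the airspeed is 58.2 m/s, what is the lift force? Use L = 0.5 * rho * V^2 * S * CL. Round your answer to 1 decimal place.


Step 1: Calculate dynamic pressure q = 0.5 * 0.66 * 58.2^2 = 0.5 * 0.66 * 3387.24 = 1117.7892 Pa
Step 2: Multiply by wing area and lift coefficient: L = 1117.7892 * 58.9 * 0.621
Step 3: L = 65837.7839 * 0.621 = 40885.3 N

40885.3


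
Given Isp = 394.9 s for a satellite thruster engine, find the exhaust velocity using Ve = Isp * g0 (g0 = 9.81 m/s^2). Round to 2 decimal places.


Step 1: Ve = Isp * g0 = 394.9 * 9.81
Step 2: Ve = 3873.97 m/s

3873.97


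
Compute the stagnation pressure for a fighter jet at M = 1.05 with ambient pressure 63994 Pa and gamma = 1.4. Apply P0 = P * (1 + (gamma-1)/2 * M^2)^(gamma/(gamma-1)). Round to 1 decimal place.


Step 1: (gamma-1)/2 * M^2 = 0.2 * 1.1025 = 0.2205
Step 2: 1 + 0.2205 = 1.2205
Step 3: Exponent gamma/(gamma-1) = 3.5
Step 4: P0 = 63994 * 1.2205^3.5 = 128535.0 Pa

128535.0


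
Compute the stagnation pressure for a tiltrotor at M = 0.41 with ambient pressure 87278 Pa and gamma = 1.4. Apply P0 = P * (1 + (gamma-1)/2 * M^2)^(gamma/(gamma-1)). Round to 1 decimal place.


Step 1: (gamma-1)/2 * M^2 = 0.2 * 0.1681 = 0.03362
Step 2: 1 + 0.03362 = 1.03362
Step 3: Exponent gamma/(gamma-1) = 3.5
Step 4: P0 = 87278 * 1.03362^3.5 = 97986.9 Pa

97986.9


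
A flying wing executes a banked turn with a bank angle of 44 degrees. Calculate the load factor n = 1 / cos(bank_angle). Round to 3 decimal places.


Step 1: Convert 44 degrees to radians = 0.767945
Step 2: cos(44 deg) = 0.71934
Step 3: n = 1 / 0.71934 = 1.390

1.390


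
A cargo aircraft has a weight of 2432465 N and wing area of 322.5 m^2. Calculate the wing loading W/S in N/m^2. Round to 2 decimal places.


Step 1: Wing loading = W / S = 2432465 / 322.5
Step 2: Wing loading = 7542.53 N/m^2

7542.53


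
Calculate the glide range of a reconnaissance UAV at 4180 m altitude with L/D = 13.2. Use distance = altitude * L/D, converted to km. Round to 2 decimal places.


Step 1: Glide distance = altitude * L/D = 4180 * 13.2 = 55176.0 m
Step 2: Convert to km: 55176.0 / 1000 = 55.18 km

55.18


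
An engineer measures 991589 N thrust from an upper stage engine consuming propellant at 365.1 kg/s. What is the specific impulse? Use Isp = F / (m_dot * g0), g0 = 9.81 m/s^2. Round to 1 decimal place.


Step 1: m_dot * g0 = 365.1 * 9.81 = 3581.63
Step 2: Isp = 991589 / 3581.63 = 276.9 s

276.9


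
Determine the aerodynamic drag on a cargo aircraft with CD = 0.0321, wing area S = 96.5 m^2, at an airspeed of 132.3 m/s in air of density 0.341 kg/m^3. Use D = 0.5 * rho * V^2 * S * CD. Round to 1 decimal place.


Step 1: Dynamic pressure q = 0.5 * 0.341 * 132.3^2 = 2984.3109 Pa
Step 2: Drag D = q * S * CD = 2984.3109 * 96.5 * 0.0321
Step 3: D = 9244.4 N

9244.4


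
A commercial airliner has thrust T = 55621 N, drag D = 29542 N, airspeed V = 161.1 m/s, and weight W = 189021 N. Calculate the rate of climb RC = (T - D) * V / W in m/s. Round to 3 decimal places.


Step 1: Excess thrust = T - D = 55621 - 29542 = 26079 N
Step 2: Excess power = 26079 * 161.1 = 4201326.9 W
Step 3: RC = 4201326.9 / 189021 = 22.227 m/s

22.227


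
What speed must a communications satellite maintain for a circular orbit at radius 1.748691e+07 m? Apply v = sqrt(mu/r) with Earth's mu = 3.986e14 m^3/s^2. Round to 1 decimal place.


Step 1: mu / r = 3.986e14 / 1.748691e+07 = 22794192.9134
Step 2: v = sqrt(22794192.9134) = 4774.3 m/s

4774.3


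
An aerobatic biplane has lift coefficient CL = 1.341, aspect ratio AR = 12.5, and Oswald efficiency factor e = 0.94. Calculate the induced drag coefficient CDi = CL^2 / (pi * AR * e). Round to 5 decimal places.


Step 1: CL^2 = 1.341^2 = 1.798281
Step 2: pi * AR * e = 3.14159 * 12.5 * 0.94 = 36.913714
Step 3: CDi = 1.798281 / 36.913714 = 0.04872

0.04872


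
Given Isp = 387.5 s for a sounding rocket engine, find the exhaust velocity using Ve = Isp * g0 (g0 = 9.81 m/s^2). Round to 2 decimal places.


Step 1: Ve = Isp * g0 = 387.5 * 9.81
Step 2: Ve = 3801.38 m/s

3801.38


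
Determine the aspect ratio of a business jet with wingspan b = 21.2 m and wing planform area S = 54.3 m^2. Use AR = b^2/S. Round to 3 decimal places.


Step 1: b^2 = 21.2^2 = 449.44
Step 2: AR = 449.44 / 54.3 = 8.277

8.277


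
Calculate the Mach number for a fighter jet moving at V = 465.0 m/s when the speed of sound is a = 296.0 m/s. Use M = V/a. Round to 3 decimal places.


Step 1: M = V / a = 465.0 / 296.0
Step 2: M = 1.571

1.571


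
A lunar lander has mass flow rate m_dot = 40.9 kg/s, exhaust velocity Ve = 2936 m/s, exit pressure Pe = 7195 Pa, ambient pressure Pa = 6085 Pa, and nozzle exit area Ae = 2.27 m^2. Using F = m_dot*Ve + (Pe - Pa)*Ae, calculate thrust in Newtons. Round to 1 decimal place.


Step 1: Momentum thrust = m_dot * Ve = 40.9 * 2936 = 120082.4 N
Step 2: Pressure thrust = (Pe - Pa) * Ae = (7195 - 6085) * 2.27 = 2519.70 N
Step 3: Total thrust F = 120082.4 + 2519.70 = 122602.1 N

122602.1


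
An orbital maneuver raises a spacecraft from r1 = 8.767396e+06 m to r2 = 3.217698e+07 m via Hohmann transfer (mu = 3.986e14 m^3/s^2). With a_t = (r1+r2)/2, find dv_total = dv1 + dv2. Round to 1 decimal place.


Step 1: Transfer semi-major axis a_t = (8.767396e+06 + 3.217698e+07) / 2 = 2.047219e+07 m
Step 2: v1 (circular at r1) = sqrt(mu/r1) = 6742.69 m/s
Step 3: v_t1 = sqrt(mu*(2/r1 - 1/a_t)) = 8453.25 m/s
Step 4: dv1 = |8453.25 - 6742.69| = 1710.56 m/s
Step 5: v2 (circular at r2) = 3519.62 m/s, v_t2 = 2303.29 m/s
Step 6: dv2 = |3519.62 - 2303.29| = 1216.33 m/s
Step 7: Total delta-v = 1710.56 + 1216.33 = 2926.9 m/s

2926.9


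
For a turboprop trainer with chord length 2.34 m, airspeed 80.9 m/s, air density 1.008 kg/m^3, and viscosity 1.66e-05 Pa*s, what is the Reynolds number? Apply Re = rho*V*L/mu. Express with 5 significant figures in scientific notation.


Step 1: Numerator = rho * V * L = 1.008 * 80.9 * 2.34 = 190.820448
Step 2: Re = 190.820448 / 1.66e-05
Step 3: Re = 1.1495e+07

1.1495e+07


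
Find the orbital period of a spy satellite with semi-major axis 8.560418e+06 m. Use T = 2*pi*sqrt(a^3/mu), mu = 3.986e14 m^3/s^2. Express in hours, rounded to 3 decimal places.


Step 1: a^3 / mu = 6.273139e+20 / 3.986e14 = 1.573793e+06
Step 2: sqrt(1.573793e+06) = 1254.5091 s
Step 3: T = 2*pi * 1254.5091 = 7882.31 s
Step 4: T in hours = 7882.31 / 3600 = 2.190 hours

2.190


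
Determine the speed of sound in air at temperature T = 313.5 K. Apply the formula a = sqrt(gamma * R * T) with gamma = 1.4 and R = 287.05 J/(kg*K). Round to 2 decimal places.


Step 1: gamma * R * T = 1.4 * 287.05 * 313.5 = 125986.245
Step 2: a = sqrt(125986.245) = 354.95 m/s

354.95


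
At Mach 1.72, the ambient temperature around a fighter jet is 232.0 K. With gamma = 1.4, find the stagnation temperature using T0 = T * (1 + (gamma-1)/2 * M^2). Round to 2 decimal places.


Step 1: (gamma-1)/2 = 0.2
Step 2: M^2 = 2.9584
Step 3: 1 + 0.2 * 2.9584 = 1.59168
Step 4: T0 = 232.0 * 1.59168 = 369.27 K

369.27


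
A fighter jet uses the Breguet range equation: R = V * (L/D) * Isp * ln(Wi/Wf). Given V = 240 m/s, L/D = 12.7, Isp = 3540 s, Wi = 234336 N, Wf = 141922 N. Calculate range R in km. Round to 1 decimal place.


Step 1: Coefficient = V * (L/D) * Isp = 240 * 12.7 * 3540 = 10789920.0 m
Step 2: Wi/Wf = 234336 / 141922 = 1.65116
Step 3: ln(1.65116) = 0.501478
Step 4: R = 10789920.0 * 0.501478 = 5410911.5 m = 5410.9 km

5410.9


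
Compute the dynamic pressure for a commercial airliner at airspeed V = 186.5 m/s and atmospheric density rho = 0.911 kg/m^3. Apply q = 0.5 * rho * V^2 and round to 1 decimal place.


Step 1: V^2 = 186.5^2 = 34782.25
Step 2: q = 0.5 * 0.911 * 34782.25
Step 3: q = 15843.3 Pa

15843.3


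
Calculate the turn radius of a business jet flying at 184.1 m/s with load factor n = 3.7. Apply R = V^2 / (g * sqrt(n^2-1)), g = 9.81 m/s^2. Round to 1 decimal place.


Step 1: V^2 = 184.1^2 = 33892.81
Step 2: n^2 - 1 = 3.7^2 - 1 = 12.69
Step 3: sqrt(12.69) = 3.562303
Step 4: R = 33892.81 / (9.81 * 3.562303) = 969.9 m

969.9


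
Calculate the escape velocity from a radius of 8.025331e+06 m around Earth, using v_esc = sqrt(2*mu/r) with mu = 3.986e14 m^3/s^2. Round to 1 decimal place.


Step 1: 2*mu/r = 2 * 3.986e14 / 8.025331e+06 = 99335466.6617
Step 2: v_esc = sqrt(99335466.6617) = 9966.7 m/s

9966.7


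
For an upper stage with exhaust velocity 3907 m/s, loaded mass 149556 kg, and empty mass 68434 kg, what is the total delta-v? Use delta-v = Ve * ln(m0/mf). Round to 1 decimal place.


Step 1: Mass ratio m0/mf = 149556 / 68434 = 2.185405
Step 2: ln(2.185405) = 0.781801
Step 3: delta-v = 3907 * 0.781801 = 3054.5 m/s

3054.5


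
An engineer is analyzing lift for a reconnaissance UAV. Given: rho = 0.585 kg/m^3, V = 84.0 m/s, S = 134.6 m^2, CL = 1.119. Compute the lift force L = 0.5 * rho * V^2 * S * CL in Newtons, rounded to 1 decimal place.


Step 1: Calculate dynamic pressure q = 0.5 * 0.585 * 84.0^2 = 0.5 * 0.585 * 7056.0 = 2063.88 Pa
Step 2: Multiply by wing area and lift coefficient: L = 2063.88 * 134.6 * 1.119
Step 3: L = 277798.248 * 1.119 = 310856.2 N

310856.2


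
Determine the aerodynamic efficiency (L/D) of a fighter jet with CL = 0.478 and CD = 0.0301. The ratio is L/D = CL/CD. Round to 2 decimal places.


Step 1: L/D = CL / CD = 0.478 / 0.0301
Step 2: L/D = 15.88

15.88


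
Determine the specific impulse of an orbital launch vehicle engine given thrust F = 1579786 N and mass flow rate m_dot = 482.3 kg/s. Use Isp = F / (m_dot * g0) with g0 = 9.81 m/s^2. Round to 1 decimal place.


Step 1: m_dot * g0 = 482.3 * 9.81 = 4731.36
Step 2: Isp = 1579786 / 4731.36 = 333.9 s

333.9


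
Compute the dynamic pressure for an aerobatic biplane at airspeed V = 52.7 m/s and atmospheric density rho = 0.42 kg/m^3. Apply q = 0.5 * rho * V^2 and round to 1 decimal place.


Step 1: V^2 = 52.7^2 = 2777.29
Step 2: q = 0.5 * 0.42 * 2777.29
Step 3: q = 583.2 Pa

583.2


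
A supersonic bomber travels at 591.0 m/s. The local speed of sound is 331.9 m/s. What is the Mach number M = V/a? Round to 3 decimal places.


Step 1: M = V / a = 591.0 / 331.9
Step 2: M = 1.781

1.781


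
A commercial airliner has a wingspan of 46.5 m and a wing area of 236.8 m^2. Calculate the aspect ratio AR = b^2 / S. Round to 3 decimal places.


Step 1: b^2 = 46.5^2 = 2162.25
Step 2: AR = 2162.25 / 236.8 = 9.131

9.131


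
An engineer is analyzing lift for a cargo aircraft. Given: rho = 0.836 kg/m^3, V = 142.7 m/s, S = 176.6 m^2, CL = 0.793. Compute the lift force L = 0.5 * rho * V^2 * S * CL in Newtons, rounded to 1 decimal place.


Step 1: Calculate dynamic pressure q = 0.5 * 0.836 * 142.7^2 = 0.5 * 0.836 * 20363.29 = 8511.8552 Pa
Step 2: Multiply by wing area and lift coefficient: L = 8511.8552 * 176.6 * 0.793
Step 3: L = 1503193.6319 * 0.793 = 1192032.6 N

1192032.6


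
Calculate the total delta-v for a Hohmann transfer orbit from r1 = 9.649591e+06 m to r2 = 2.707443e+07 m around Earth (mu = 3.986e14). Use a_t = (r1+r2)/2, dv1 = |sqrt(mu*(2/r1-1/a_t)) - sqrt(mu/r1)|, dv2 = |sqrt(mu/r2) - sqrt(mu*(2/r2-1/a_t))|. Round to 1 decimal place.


Step 1: Transfer semi-major axis a_t = (9.649591e+06 + 2.707443e+07) / 2 = 1.836201e+07 m
Step 2: v1 (circular at r1) = sqrt(mu/r1) = 6427.09 m/s
Step 3: v_t1 = sqrt(mu*(2/r1 - 1/a_t)) = 7804.3 m/s
Step 4: dv1 = |7804.3 - 6427.09| = 1377.21 m/s
Step 5: v2 (circular at r2) = 3836.98 m/s, v_t2 = 2781.53 m/s
Step 6: dv2 = |3836.98 - 2781.53| = 1055.45 m/s
Step 7: Total delta-v = 1377.21 + 1055.45 = 2432.7 m/s

2432.7


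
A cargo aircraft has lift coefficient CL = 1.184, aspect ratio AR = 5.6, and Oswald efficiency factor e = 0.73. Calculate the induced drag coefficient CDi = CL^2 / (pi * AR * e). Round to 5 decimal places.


Step 1: CL^2 = 1.184^2 = 1.401856
Step 2: pi * AR * e = 3.14159 * 5.6 * 0.73 = 12.842831
Step 3: CDi = 1.401856 / 12.842831 = 0.10915

0.10915


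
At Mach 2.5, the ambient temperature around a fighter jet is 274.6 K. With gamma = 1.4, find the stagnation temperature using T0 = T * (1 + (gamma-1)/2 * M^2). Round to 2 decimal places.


Step 1: (gamma-1)/2 = 0.2
Step 2: M^2 = 6.25
Step 3: 1 + 0.2 * 6.25 = 2.25
Step 4: T0 = 274.6 * 2.25 = 617.85 K

617.85


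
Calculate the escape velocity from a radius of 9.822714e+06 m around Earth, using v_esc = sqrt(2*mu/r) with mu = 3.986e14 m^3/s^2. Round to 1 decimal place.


Step 1: 2*mu/r = 2 * 3.986e14 / 9.822714e+06 = 81158832.4775
Step 2: v_esc = sqrt(81158832.4775) = 9008.8 m/s

9008.8


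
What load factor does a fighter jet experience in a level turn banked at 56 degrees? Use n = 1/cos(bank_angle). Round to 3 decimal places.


Step 1: Convert 56 degrees to radians = 0.977384
Step 2: cos(56 deg) = 0.559193
Step 3: n = 1 / 0.559193 = 1.788

1.788


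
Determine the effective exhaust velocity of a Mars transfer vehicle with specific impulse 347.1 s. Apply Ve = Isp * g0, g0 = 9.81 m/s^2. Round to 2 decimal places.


Step 1: Ve = Isp * g0 = 347.1 * 9.81
Step 2: Ve = 3405.05 m/s

3405.05


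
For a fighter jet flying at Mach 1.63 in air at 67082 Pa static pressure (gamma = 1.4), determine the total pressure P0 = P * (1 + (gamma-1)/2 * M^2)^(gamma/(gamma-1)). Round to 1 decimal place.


Step 1: (gamma-1)/2 * M^2 = 0.2 * 2.6569 = 0.53138
Step 2: 1 + 0.53138 = 1.53138
Step 3: Exponent gamma/(gamma-1) = 3.5
Step 4: P0 = 67082 * 1.53138^3.5 = 298123.6 Pa

298123.6


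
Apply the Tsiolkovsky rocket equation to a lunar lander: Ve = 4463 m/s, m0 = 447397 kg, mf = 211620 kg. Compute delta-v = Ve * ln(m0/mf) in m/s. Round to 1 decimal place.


Step 1: Mass ratio m0/mf = 447397 / 211620 = 2.114153
Step 2: ln(2.114153) = 0.748654
Step 3: delta-v = 4463 * 0.748654 = 3341.2 m/s

3341.2


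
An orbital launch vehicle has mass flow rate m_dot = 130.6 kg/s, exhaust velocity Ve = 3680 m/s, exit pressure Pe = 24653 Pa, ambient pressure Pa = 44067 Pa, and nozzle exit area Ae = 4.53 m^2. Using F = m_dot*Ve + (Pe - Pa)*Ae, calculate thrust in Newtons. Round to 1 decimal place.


Step 1: Momentum thrust = m_dot * Ve = 130.6 * 3680 = 480608.0 N
Step 2: Pressure thrust = (Pe - Pa) * Ae = (24653 - 44067) * 4.53 = -87945.42 N
Step 3: Total thrust F = 480608.0 + -87945.42 = 392662.6 N

392662.6


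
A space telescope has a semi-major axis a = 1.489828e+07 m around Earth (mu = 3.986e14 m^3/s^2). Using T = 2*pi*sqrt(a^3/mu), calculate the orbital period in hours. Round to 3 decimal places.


Step 1: a^3 / mu = 3.306804e+21 / 3.986e14 = 8.296045e+06
Step 2: sqrt(8.296045e+06) = 2880.2856 s
Step 3: T = 2*pi * 2880.2856 = 18097.37 s
Step 4: T in hours = 18097.37 / 3600 = 5.027 hours

5.027


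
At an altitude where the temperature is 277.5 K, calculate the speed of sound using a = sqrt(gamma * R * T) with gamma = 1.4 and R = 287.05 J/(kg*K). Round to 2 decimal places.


Step 1: gamma * R * T = 1.4 * 287.05 * 277.5 = 111518.925
Step 2: a = sqrt(111518.925) = 333.94 m/s

333.94


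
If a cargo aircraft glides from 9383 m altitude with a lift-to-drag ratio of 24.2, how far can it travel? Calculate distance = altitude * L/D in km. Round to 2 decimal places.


Step 1: Glide distance = altitude * L/D = 9383 * 24.2 = 227068.6 m
Step 2: Convert to km: 227068.6 / 1000 = 227.07 km

227.07


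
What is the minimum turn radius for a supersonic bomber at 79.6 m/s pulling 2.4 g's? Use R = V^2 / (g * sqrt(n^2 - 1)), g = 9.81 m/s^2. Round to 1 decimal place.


Step 1: V^2 = 79.6^2 = 6336.16
Step 2: n^2 - 1 = 2.4^2 - 1 = 4.76
Step 3: sqrt(4.76) = 2.181742
Step 4: R = 6336.16 / (9.81 * 2.181742) = 296.0 m

296.0


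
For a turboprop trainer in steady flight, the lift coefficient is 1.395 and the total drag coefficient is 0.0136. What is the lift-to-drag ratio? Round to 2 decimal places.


Step 1: L/D = CL / CD = 1.395 / 0.0136
Step 2: L/D = 102.57

102.57


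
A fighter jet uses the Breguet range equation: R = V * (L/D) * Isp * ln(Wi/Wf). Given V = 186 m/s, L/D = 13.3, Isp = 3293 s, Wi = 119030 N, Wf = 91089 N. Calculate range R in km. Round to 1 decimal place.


Step 1: Coefficient = V * (L/D) * Isp = 186 * 13.3 * 3293 = 8146223.4 m
Step 2: Wi/Wf = 119030 / 91089 = 1.306744
Step 3: ln(1.306744) = 0.267539
Step 4: R = 8146223.4 * 0.267539 = 2179428.5 m = 2179.4 km

2179.4


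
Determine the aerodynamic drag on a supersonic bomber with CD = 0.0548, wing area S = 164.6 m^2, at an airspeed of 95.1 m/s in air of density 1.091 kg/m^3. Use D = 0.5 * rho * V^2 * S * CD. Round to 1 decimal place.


Step 1: Dynamic pressure q = 0.5 * 1.091 * 95.1^2 = 4933.5075 Pa
Step 2: Drag D = q * S * CD = 4933.5075 * 164.6 * 0.0548
Step 3: D = 44500.6 N

44500.6


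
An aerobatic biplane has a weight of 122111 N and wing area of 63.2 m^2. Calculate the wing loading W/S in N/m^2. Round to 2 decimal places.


Step 1: Wing loading = W / S = 122111 / 63.2
Step 2: Wing loading = 1932.14 N/m^2

1932.14


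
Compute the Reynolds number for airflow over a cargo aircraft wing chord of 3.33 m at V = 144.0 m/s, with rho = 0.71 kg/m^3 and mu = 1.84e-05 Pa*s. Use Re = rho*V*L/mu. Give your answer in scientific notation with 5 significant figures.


Step 1: Numerator = rho * V * L = 0.71 * 144.0 * 3.33 = 340.4592
Step 2: Re = 340.4592 / 1.84e-05
Step 3: Re = 1.8503e+07

1.8503e+07


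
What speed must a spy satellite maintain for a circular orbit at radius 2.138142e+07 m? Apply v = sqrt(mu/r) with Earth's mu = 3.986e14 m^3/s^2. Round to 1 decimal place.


Step 1: mu / r = 3.986e14 / 2.138142e+07 = 18642353.969
Step 2: v = sqrt(18642353.969) = 4317.7 m/s

4317.7


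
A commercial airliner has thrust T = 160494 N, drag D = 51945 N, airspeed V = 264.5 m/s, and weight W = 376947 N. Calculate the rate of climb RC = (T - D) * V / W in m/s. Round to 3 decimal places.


Step 1: Excess thrust = T - D = 160494 - 51945 = 108549 N
Step 2: Excess power = 108549 * 264.5 = 28711210.5 W
Step 3: RC = 28711210.5 / 376947 = 76.168 m/s

76.168


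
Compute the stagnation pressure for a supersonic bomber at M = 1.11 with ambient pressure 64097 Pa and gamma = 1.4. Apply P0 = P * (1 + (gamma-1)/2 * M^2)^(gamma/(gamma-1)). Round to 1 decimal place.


Step 1: (gamma-1)/2 * M^2 = 0.2 * 1.2321 = 0.24642
Step 2: 1 + 0.24642 = 1.24642
Step 3: Exponent gamma/(gamma-1) = 3.5
Step 4: P0 = 64097 * 1.24642^3.5 = 138568.1 Pa

138568.1


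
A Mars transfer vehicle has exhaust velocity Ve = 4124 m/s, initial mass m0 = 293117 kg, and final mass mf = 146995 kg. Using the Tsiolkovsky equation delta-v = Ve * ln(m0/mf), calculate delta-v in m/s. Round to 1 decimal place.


Step 1: Mass ratio m0/mf = 293117 / 146995 = 1.994061
Step 2: ln(1.994061) = 0.690173
Step 3: delta-v = 4124 * 0.690173 = 2846.3 m/s

2846.3


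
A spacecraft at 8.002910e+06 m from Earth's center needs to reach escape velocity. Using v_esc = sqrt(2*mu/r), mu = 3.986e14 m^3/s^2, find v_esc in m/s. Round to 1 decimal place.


Step 1: 2*mu/r = 2 * 3.986e14 / 8.002910e+06 = 99613765.4928
Step 2: v_esc = sqrt(99613765.4928) = 9980.7 m/s

9980.7


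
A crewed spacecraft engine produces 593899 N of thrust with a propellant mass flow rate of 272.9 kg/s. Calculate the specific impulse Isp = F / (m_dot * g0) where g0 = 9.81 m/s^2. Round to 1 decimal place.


Step 1: m_dot * g0 = 272.9 * 9.81 = 2677.15
Step 2: Isp = 593899 / 2677.15 = 221.8 s

221.8


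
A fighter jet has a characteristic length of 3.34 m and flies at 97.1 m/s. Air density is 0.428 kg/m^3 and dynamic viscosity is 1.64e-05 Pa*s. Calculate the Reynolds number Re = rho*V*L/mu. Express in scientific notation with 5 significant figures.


Step 1: Numerator = rho * V * L = 0.428 * 97.1 * 3.34 = 138.806392
Step 2: Re = 138.806392 / 1.64e-05
Step 3: Re = 8.4638e+06

8.4638e+06


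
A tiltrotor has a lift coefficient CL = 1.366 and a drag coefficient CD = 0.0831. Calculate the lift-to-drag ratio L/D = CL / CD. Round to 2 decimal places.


Step 1: L/D = CL / CD = 1.366 / 0.0831
Step 2: L/D = 16.44

16.44


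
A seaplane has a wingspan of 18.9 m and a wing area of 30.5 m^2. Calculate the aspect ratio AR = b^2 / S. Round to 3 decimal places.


Step 1: b^2 = 18.9^2 = 357.21
Step 2: AR = 357.21 / 30.5 = 11.712

11.712


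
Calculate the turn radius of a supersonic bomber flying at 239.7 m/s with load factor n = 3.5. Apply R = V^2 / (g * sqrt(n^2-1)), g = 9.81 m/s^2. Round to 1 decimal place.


Step 1: V^2 = 239.7^2 = 57456.09
Step 2: n^2 - 1 = 3.5^2 - 1 = 11.25
Step 3: sqrt(11.25) = 3.354102
Step 4: R = 57456.09 / (9.81 * 3.354102) = 1746.2 m

1746.2


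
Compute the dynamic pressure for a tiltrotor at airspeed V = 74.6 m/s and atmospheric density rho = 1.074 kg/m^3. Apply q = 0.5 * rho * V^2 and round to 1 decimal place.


Step 1: V^2 = 74.6^2 = 5565.16
Step 2: q = 0.5 * 1.074 * 5565.16
Step 3: q = 2988.5 Pa

2988.5


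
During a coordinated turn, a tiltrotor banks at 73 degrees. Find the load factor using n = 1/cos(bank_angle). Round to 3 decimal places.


Step 1: Convert 73 degrees to radians = 1.27409
Step 2: cos(73 deg) = 0.292372
Step 3: n = 1 / 0.292372 = 3.420

3.420


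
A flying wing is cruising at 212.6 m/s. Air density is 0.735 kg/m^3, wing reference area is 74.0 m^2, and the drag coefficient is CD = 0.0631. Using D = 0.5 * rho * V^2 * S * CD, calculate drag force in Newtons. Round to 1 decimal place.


Step 1: Dynamic pressure q = 0.5 * 0.735 * 212.6^2 = 16610.5443 Pa
Step 2: Drag D = q * S * CD = 16610.5443 * 74.0 * 0.0631
Step 3: D = 77561.3 N

77561.3


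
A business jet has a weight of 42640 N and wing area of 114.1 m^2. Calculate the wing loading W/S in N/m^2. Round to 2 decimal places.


Step 1: Wing loading = W / S = 42640 / 114.1
Step 2: Wing loading = 373.71 N/m^2

373.71


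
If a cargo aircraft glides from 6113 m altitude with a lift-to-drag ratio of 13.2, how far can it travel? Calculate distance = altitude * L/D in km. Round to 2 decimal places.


Step 1: Glide distance = altitude * L/D = 6113 * 13.2 = 80691.6 m
Step 2: Convert to km: 80691.6 / 1000 = 80.69 km

80.69


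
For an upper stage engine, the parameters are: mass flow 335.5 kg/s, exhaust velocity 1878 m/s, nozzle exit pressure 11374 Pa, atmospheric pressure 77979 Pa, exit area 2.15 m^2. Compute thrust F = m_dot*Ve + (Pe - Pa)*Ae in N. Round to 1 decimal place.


Step 1: Momentum thrust = m_dot * Ve = 335.5 * 1878 = 630069.0 N
Step 2: Pressure thrust = (Pe - Pa) * Ae = (11374 - 77979) * 2.15 = -143200.75 N
Step 3: Total thrust F = 630069.0 + -143200.75 = 486868.3 N

486868.3


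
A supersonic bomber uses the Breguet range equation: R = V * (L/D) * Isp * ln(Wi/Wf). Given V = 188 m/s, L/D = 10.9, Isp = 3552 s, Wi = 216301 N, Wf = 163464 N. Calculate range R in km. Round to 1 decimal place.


Step 1: Coefficient = V * (L/D) * Isp = 188 * 10.9 * 3552 = 7278758.4 m
Step 2: Wi/Wf = 216301 / 163464 = 1.323233
Step 3: ln(1.323233) = 0.280078
Step 4: R = 7278758.4 * 0.280078 = 2038621.4 m = 2038.6 km

2038.6


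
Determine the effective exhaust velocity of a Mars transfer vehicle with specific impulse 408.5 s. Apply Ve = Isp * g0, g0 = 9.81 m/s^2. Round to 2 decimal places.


Step 1: Ve = Isp * g0 = 408.5 * 9.81
Step 2: Ve = 4007.39 m/s

4007.39


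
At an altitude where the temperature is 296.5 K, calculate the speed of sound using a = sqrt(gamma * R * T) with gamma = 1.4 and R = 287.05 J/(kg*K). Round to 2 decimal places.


Step 1: gamma * R * T = 1.4 * 287.05 * 296.5 = 119154.455
Step 2: a = sqrt(119154.455) = 345.19 m/s

345.19


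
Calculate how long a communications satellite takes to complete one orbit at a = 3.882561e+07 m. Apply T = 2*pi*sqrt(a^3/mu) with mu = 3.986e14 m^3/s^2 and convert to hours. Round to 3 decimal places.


Step 1: a^3 / mu = 5.852681e+22 / 3.986e14 = 1.468309e+08
Step 2: sqrt(1.468309e+08) = 12117.3816 s
Step 3: T = 2*pi * 12117.3816 = 76135.75 s
Step 4: T in hours = 76135.75 / 3600 = 21.149 hours

21.149


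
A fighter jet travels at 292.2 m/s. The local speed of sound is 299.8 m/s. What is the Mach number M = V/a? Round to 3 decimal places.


Step 1: M = V / a = 292.2 / 299.8
Step 2: M = 0.975

0.975


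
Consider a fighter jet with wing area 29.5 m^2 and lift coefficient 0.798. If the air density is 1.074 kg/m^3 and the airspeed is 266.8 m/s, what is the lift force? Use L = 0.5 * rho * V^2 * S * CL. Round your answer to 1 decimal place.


Step 1: Calculate dynamic pressure q = 0.5 * 1.074 * 266.8^2 = 0.5 * 1.074 * 71182.24 = 38224.8629 Pa
Step 2: Multiply by wing area and lift coefficient: L = 38224.8629 * 29.5 * 0.798
Step 3: L = 1127633.455 * 0.798 = 899851.5 N

899851.5


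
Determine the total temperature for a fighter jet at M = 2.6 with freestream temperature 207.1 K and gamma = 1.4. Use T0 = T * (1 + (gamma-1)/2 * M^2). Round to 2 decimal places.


Step 1: (gamma-1)/2 = 0.2
Step 2: M^2 = 6.76
Step 3: 1 + 0.2 * 6.76 = 2.352
Step 4: T0 = 207.1 * 2.352 = 487.10 K

487.10


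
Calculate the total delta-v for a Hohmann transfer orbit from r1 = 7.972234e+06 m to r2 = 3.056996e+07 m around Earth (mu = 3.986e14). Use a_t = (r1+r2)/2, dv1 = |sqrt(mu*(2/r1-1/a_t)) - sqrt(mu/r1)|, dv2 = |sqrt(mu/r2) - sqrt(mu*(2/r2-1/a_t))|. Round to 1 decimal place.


Step 1: Transfer semi-major axis a_t = (7.972234e+06 + 3.056996e+07) / 2 = 1.927110e+07 m
Step 2: v1 (circular at r1) = sqrt(mu/r1) = 7070.96 m/s
Step 3: v_t1 = sqrt(mu*(2/r1 - 1/a_t)) = 8905.8 m/s
Step 4: dv1 = |8905.8 - 7070.96| = 1834.83 m/s
Step 5: v2 (circular at r2) = 3610.95 m/s, v_t2 = 2322.51 m/s
Step 6: dv2 = |3610.95 - 2322.51| = 1288.44 m/s
Step 7: Total delta-v = 1834.83 + 1288.44 = 3123.3 m/s

3123.3


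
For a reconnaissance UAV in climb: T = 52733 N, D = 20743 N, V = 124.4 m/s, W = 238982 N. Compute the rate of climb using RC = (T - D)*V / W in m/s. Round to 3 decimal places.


Step 1: Excess thrust = T - D = 52733 - 20743 = 31990 N
Step 2: Excess power = 31990 * 124.4 = 3979556.0 W
Step 3: RC = 3979556.0 / 238982 = 16.652 m/s

16.652


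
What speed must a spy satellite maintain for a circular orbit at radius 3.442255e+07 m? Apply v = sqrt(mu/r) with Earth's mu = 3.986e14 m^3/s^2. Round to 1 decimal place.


Step 1: mu / r = 3.986e14 / 3.442255e+07 = 11579618.593
Step 2: v = sqrt(11579618.593) = 3402.9 m/s

3402.9


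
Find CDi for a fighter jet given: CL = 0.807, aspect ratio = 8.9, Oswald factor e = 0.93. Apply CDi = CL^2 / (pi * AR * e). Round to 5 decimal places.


Step 1: CL^2 = 0.807^2 = 0.651249
Step 2: pi * AR * e = 3.14159 * 8.9 * 0.93 = 26.002962
Step 3: CDi = 0.651249 / 26.002962 = 0.02505

0.02505


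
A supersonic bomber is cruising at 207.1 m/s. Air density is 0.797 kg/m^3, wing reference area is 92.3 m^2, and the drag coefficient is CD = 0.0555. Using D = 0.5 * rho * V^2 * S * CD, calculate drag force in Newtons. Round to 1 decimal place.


Step 1: Dynamic pressure q = 0.5 * 0.797 * 207.1^2 = 17091.8284 Pa
Step 2: Drag D = q * S * CD = 17091.8284 * 92.3 * 0.0555
Step 3: D = 87555.5 N

87555.5


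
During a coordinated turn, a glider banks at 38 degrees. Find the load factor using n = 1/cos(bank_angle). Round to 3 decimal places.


Step 1: Convert 38 degrees to radians = 0.663225
Step 2: cos(38 deg) = 0.788011
Step 3: n = 1 / 0.788011 = 1.269

1.269


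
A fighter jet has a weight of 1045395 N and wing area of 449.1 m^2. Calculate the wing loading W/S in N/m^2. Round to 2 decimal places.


Step 1: Wing loading = W / S = 1045395 / 449.1
Step 2: Wing loading = 2327.76 N/m^2

2327.76


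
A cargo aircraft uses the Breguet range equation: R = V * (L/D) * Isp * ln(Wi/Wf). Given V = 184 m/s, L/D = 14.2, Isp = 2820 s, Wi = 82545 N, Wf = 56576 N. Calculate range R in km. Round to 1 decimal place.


Step 1: Coefficient = V * (L/D) * Isp = 184 * 14.2 * 2820 = 7368096.0 m
Step 2: Wi/Wf = 82545 / 56576 = 1.459011
Step 3: ln(1.459011) = 0.377759
Step 4: R = 7368096.0 * 0.377759 = 2783362.6 m = 2783.4 km

2783.4


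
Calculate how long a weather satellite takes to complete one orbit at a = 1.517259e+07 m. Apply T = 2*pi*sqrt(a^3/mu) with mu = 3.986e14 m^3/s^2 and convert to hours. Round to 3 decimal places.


Step 1: a^3 / mu = 3.492844e+21 / 3.986e14 = 8.762779e+06
Step 2: sqrt(8.762779e+06) = 2960.1992 s
Step 3: T = 2*pi * 2960.1992 = 18599.48 s
Step 4: T in hours = 18599.48 / 3600 = 5.167 hours

5.167


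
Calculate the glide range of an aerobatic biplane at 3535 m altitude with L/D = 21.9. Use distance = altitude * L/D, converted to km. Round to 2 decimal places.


Step 1: Glide distance = altitude * L/D = 3535 * 21.9 = 77416.5 m
Step 2: Convert to km: 77416.5 / 1000 = 77.42 km

77.42


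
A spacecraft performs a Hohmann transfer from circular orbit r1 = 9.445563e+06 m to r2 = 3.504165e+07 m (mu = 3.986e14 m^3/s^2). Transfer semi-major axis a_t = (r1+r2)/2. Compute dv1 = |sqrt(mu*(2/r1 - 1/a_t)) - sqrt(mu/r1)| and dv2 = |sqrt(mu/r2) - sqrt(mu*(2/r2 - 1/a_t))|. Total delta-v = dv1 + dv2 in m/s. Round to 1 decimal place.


Step 1: Transfer semi-major axis a_t = (9.445563e+06 + 3.504165e+07) / 2 = 2.224361e+07 m
Step 2: v1 (circular at r1) = sqrt(mu/r1) = 6496.13 m/s
Step 3: v_t1 = sqrt(mu*(2/r1 - 1/a_t)) = 8153.51 m/s
Step 4: dv1 = |8153.51 - 6496.13| = 1657.38 m/s
Step 5: v2 (circular at r2) = 3372.69 m/s, v_t2 = 2197.8 m/s
Step 6: dv2 = |3372.69 - 2197.8| = 1174.89 m/s
Step 7: Total delta-v = 1657.38 + 1174.89 = 2832.3 m/s

2832.3


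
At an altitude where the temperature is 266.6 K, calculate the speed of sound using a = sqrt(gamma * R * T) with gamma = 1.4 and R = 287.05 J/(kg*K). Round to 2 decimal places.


Step 1: gamma * R * T = 1.4 * 287.05 * 266.6 = 107138.542
Step 2: a = sqrt(107138.542) = 327.32 m/s

327.32


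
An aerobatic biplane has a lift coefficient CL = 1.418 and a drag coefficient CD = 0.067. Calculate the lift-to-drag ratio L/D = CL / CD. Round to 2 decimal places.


Step 1: L/D = CL / CD = 1.418 / 0.067
Step 2: L/D = 21.16

21.16


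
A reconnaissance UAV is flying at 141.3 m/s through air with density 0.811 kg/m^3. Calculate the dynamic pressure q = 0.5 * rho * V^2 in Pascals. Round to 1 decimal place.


Step 1: V^2 = 141.3^2 = 19965.69
Step 2: q = 0.5 * 0.811 * 19965.69
Step 3: q = 8096.1 Pa

8096.1


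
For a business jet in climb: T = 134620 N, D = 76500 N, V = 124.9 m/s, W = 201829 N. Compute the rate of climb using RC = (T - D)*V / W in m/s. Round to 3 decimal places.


Step 1: Excess thrust = T - D = 134620 - 76500 = 58120 N
Step 2: Excess power = 58120 * 124.9 = 7259188.0 W
Step 3: RC = 7259188.0 / 201829 = 35.967 m/s

35.967


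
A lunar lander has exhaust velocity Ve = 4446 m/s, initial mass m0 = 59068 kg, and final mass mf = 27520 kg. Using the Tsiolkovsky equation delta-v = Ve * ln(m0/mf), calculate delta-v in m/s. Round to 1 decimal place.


Step 1: Mass ratio m0/mf = 59068 / 27520 = 2.146366
Step 2: ln(2.146366) = 0.763776
Step 3: delta-v = 4446 * 0.763776 = 3395.7 m/s

3395.7


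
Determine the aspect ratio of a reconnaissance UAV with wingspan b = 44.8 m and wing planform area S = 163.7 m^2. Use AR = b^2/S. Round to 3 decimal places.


Step 1: b^2 = 44.8^2 = 2007.04
Step 2: AR = 2007.04 / 163.7 = 12.260

12.260


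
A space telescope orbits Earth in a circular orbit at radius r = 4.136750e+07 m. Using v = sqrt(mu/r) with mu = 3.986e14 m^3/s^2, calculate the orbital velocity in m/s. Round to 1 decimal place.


Step 1: mu / r = 3.986e14 / 4.136750e+07 = 9635583.4895
Step 2: v = sqrt(9635583.4895) = 3104.1 m/s

3104.1


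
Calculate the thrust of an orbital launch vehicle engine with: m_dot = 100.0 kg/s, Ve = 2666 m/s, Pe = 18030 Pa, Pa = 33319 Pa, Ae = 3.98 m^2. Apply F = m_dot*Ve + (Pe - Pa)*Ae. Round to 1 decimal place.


Step 1: Momentum thrust = m_dot * Ve = 100.0 * 2666 = 266600.0 N
Step 2: Pressure thrust = (Pe - Pa) * Ae = (18030 - 33319) * 3.98 = -60850.22 N
Step 3: Total thrust F = 266600.0 + -60850.22 = 205749.8 N

205749.8


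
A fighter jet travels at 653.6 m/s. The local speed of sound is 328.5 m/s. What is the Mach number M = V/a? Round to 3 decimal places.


Step 1: M = V / a = 653.6 / 328.5
Step 2: M = 1.990

1.990


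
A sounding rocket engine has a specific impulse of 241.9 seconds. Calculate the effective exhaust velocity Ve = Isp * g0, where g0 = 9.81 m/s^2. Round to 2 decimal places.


Step 1: Ve = Isp * g0 = 241.9 * 9.81
Step 2: Ve = 2373.04 m/s

2373.04
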